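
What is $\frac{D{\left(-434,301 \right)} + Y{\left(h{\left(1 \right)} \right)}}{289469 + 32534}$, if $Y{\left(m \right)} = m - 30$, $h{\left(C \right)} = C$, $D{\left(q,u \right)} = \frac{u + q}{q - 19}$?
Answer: $- \frac{13004}{145867359} \approx -8.9149 \cdot 10^{-5}$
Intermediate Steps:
$D{\left(q,u \right)} = \frac{q + u}{-19 + q}$
$Y{\left(m \right)} = -30 + m$ ($Y{\left(m \right)} = m - 30 = -30 + m$)
$\frac{D{\left(-434,301 \right)} + Y{\left(h{\left(1 \right)} \right)}}{289469 + 32534} = \frac{\frac{-434 + 301}{-19 - 434} + \left(-30 + 1\right)}{289469 + 32534} = \frac{\frac{1}{-453} \left(-133\right) - 29}{322003} = \left(\left(- \frac{1}{453}\right) \left(-133\right) - 29\right) \frac{1}{322003} = \left(\frac{133}{453} - 29\right) \frac{1}{322003} = \left(- \frac{13004}{453}\right) \frac{1}{322003} = - \frac{13004}{145867359}$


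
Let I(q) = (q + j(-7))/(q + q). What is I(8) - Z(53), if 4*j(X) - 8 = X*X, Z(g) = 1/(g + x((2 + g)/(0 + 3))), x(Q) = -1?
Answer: 1141/832 ≈ 1.3714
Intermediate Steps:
Z(g) = 1/(-1 + g) (Z(g) = 1/(g - 1) = 1/(-1 + g))
j(X) = 2 + X²/4 (j(X) = 2 + (X*X)/4 = 2 + X²/4)
I(q) = (57/4 + q)/(2*q) (I(q) = (q + (2 + (¼)*(-7)²))/(q + q) = (q + (2 + (¼)*49))/((2*q)) = (q + (2 + 49/4))*(1/(2*q)) = (q + 57/4)*(1/(2*q)) = (57/4 + q)*(1/(2*q)) = (57/4 + q)/(2*q))
I(8) - Z(53) = (⅛)*(57 + 4*8)/8 - 1/(-1 + 53) = (⅛)*(⅛)*(57 + 32) - 1/52 = (⅛)*(⅛)*89 - 1*1/52 = 89/64 - 1/52 = 1141/832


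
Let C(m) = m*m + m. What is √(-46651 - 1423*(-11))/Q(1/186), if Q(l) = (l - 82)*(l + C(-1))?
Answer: -34596*I*√30998/15251 ≈ -399.39*I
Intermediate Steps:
C(m) = m + m² (C(m) = m² + m = m + m²)
Q(l) = l*(-82 + l) (Q(l) = (l - 82)*(l - (1 - 1)) = (-82 + l)*(l - 1*0) = (-82 + l)*(l + 0) = (-82 + l)*l = l*(-82 + l))
√(-46651 - 1423*(-11))/Q(1/186) = √(-46651 - 1423*(-11))/(((-82 + 1/186)/186)) = √(-46651 + 15653)/(((-82 + 1/186)/186)) = √(-30998)/(((1/186)*(-15251/186))) = (I*√30998)/(-15251/34596) = (I*√30998)*(-34596/15251) = -34596*I*√30998/15251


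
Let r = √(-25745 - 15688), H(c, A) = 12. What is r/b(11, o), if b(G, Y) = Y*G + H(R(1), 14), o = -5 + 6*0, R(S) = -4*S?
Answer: -I*√41433/43 ≈ -4.7337*I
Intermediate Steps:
o = -5 (o = -5 + 0 = -5)
b(G, Y) = 12 + G*Y (b(G, Y) = Y*G + 12 = G*Y + 12 = 12 + G*Y)
r = I*√41433 (r = √(-41433) = I*√41433 ≈ 203.55*I)
r/b(11, o) = (I*√41433)/(12 + 11*(-5)) = (I*√41433)/(12 - 55) = (I*√41433)/(-43) = (I*√41433)*(-1/43) = -I*√41433/43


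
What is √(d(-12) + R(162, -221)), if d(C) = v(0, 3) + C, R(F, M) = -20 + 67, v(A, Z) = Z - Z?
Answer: √35 ≈ 5.9161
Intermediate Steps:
v(A, Z) = 0
R(F, M) = 47
d(C) = C (d(C) = 0 + C = C)
√(d(-12) + R(162, -221)) = √(-12 + 47) = √35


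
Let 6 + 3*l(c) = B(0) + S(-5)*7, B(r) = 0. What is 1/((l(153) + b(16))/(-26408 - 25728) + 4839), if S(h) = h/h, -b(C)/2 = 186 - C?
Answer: 156408/756859331 ≈ 0.00020665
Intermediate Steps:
b(C) = -372 + 2*C (b(C) = -2*(186 - C) = -372 + 2*C)
S(h) = 1
l(c) = ⅓ (l(c) = -2 + (0 + 1*7)/3 = -2 + (0 + 7)/3 = -2 + (⅓)*7 = -2 + 7/3 = ⅓)
1/((l(153) + b(16))/(-26408 - 25728) + 4839) = 1/((⅓ + (-372 + 2*16))/(-26408 - 25728) + 4839) = 1/((⅓ + (-372 + 32))/(-52136) + 4839) = 1/((⅓ - 340)*(-1/52136) + 4839) = 1/(-1019/3*(-1/52136) + 4839) = 1/(1019/156408 + 4839) = 1/(756859331/156408) = 156408/756859331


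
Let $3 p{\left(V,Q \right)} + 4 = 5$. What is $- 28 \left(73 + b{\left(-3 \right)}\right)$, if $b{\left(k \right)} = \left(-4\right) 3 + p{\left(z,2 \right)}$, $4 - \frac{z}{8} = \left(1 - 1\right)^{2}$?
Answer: $- \frac{5152}{3} \approx -1717.3$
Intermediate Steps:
$z = 32$ ($z = 32 - 8 \left(1 - 1\right)^{2} = 32 - 8 \cdot 0^{2} = 32 - 0 = 32 + 0 = 32$)
$p{\left(V,Q \right)} = \frac{1}{3}$ ($p{\left(V,Q \right)} = - \frac{4}{3} + \frac{1}{3} \cdot 5 = - \frac{4}{3} + \frac{5}{3} = \frac{1}{3}$)
$b{\left(k \right)} = - \frac{35}{3}$ ($b{\left(k \right)} = \left(-4\right) 3 + \frac{1}{3} = -12 + \frac{1}{3} = - \frac{35}{3}$)
$- 28 \left(73 + b{\left(-3 \right)}\right) = - 28 \left(73 - \frac{35}{3}\right) = \left(-28\right) \frac{184}{3} = - \frac{5152}{3}$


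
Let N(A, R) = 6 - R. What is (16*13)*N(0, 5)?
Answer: 208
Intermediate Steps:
(16*13)*N(0, 5) = (16*13)*(6 - 1*5) = 208*(6 - 5) = 208*1 = 208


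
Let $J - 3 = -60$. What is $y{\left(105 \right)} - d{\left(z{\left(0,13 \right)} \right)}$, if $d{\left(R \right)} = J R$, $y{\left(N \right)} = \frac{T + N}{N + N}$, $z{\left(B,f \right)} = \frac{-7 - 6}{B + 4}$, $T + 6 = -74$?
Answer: $- \frac{15551}{84} \approx -185.13$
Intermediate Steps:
$T = -80$ ($T = -6 - 74 = -80$)
$J = -57$ ($J = 3 - 60 = -57$)
$z{\left(B,f \right)} = - \frac{13}{4 + B}$
$y{\left(N \right)} = \frac{-80 + N}{2 N}$ ($y{\left(N \right)} = \frac{-80 + N}{N + N} = \frac{-80 + N}{2 N}$)
$d{\left(R \right)} = - 57 R$
$y{\left(105 \right)} - d{\left(z{\left(0,13 \right)} \right)} = \frac{-80 + 105}{2 \cdot 105} - - 57 \left(- \frac{13}{4 + 0}\right) = \frac{1}{2} \cdot \frac{1}{105} \cdot 25 - - 57 \left(- \frac{13}{4}\right) = \frac{5}{42} - - 57 \left(\left(-13\right) \frac{1}{4}\right) = \frac{5}{42} - \left(-57\right) \left(- \frac{13}{4}\right) = \frac{5}{42} - \frac{741}{4} = - \frac{15551}{84}$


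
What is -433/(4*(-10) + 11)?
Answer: 433/29 ≈ 14.931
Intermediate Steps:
-433/(4*(-10) + 11) = -433/(-40 + 11) = -433/(-29) = -433*(-1/29) = 433/29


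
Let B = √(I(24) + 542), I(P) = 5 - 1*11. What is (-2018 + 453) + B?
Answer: -1565 + 2*√134 ≈ -1541.8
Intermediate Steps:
I(P) = -6 (I(P) = 5 - 11 = -6)
B = 2*√134 (B = √(-6 + 542) = √536 = 2*√134 ≈ 23.152)
(-2018 + 453) + B = (-2018 + 453) + 2*√134 = -1565 + 2*√134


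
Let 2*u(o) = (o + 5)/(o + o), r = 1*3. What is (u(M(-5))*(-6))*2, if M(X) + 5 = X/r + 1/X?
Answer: -84/103 ≈ -0.81553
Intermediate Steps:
r = 3
M(X) = -5 + 1/X + X/3 (M(X) = -5 + (X/3 + 1/X) = -5 + (1/X + X/3) = -5 + 1/X + X/3)
u(o) = (5 + o)/(4*o) (u(o) = ((o + 5)/(o + o))/2 = ((5 + o)/((2*o)))/2 = ((5 + o)*(1/(2*o)))/2 = ((5 + o)/(2*o))/2 = (5 + o)/(4*o))
(u(M(-5))*(-6))*2 = (((5 + (-5 + 1/(-5) + (⅓)*(-5)))/(4*(-5 + 1/(-5) + (⅓)*(-5))))*(-6))*2 = (((5 + (-5 - ⅕ - 5/3))/(4*(-5 - ⅕ - 5/3)))*(-6))*2 = (((5 - 103/15)/(4*(-103/15)))*(-6))*2 = (((¼)*(-15/103)*(-28/15))*(-6))*2 = ((7/103)*(-6))*2 = -42/103*2 = -84/103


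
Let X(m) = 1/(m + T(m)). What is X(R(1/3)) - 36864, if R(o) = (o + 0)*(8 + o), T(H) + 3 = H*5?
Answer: -1511421/41 ≈ -36864.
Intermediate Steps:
T(H) = -3 + 5*H (T(H) = -3 + H*5 = -3 + 5*H)
R(o) = o*(8 + o)
X(m) = 1/(-3 + 6*m) (X(m) = 1/(m + (-3 + 5*m)) = 1/(-3 + 6*m))
X(R(1/3)) - 36864 = 1/(3*(-1 + 2*((8 + 1/3)/3))) - 36864 = 1/(3*(-1 + 2*((1/3)*(25/3)))) - 36864 = 1/(3*(-1 + 2*(25/9))) - 36864 = 1/(3*(-1 + 50/9)) - 36864 = 1/(3*(41/9)) - 36864 = (1/3)*(9/41) - 36864 = 3/41 - 36864 = -1511421/41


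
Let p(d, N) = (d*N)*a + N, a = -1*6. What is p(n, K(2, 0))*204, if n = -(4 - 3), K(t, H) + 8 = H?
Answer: -11424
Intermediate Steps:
K(t, H) = -8 + H
a = -6
n = -1 (n = -1*1 = -1)
p(d, N) = N - 6*N*d (p(d, N) = (d*N)*(-6) + N = (N*d)*(-6) + N = -6*N*d + N = N - 6*N*d)
p(n, K(2, 0))*204 = ((-8 + 0)*(1 - 6*(-1)))*204 = -8*(1 + 6)*204 = -8*7*204 = -56*204 = -11424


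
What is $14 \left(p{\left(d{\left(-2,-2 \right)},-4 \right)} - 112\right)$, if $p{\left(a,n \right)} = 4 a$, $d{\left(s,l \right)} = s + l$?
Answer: $-1792$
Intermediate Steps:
$d{\left(s,l \right)} = l + s$
$14 \left(p{\left(d{\left(-2,-2 \right)},-4 \right)} - 112\right) = 14 \left(4 \left(-2 - 2\right) - 112\right) = 14 \left(4 \left(-4\right) - 112\right) = 14 \left(-16 - 112\right) = 14 \left(-128\right) = -1792$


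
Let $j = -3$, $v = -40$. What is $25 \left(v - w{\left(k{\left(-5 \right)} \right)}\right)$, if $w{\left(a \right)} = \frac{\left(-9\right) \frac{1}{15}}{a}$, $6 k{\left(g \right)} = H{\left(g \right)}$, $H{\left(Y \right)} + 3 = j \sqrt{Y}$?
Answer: $\frac{10 \left(- 100 \sqrt{5} + 103 i\right)}{\sqrt{5} - i} \approx -1005.0 + 11.18 i$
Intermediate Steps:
$H{\left(Y \right)} = -3 - 3 \sqrt{Y}$
$k{\left(g \right)} = - \frac{1}{2} - \frac{\sqrt{g}}{2}$ ($k{\left(g \right)} = \frac{-3 - 3 \sqrt{g}}{6} = - \frac{1}{2} - \frac{\sqrt{g}}{2}$)
$w{\left(a \right)} = - \frac{3}{5 a}$ ($w{\left(a \right)} = \frac{\left(-9\right) \frac{1}{15}}{a} = - \frac{3}{5 a}$)
$25 \left(v - w{\left(k{\left(-5 \right)} \right)}\right) = 25 \left(-40 - - \frac{3}{5 \left(- \frac{1}{2} - \frac{\sqrt{-5}}{2}\right)}\right) = 25 \left(-40 - - \frac{3}{5 \left(- \frac{1}{2} - \frac{i \sqrt{5}}{2}\right)}\right) = 25 \left(-40 + \frac{3}{5 \left(- \frac{1}{2} - \frac{i \sqrt{5}}{2}\right)}\right) = -1000 + \frac{15}{- \frac{1}{2} - \frac{i \sqrt{5}}{2}}$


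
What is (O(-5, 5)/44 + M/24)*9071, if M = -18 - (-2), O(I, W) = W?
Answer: -662183/132 ≈ -5016.5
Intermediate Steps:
M = -16 (M = -18 - 1*(-2) = -18 + 2 = -16)
(O(-5, 5)/44 + M/24)*9071 = (5/44 - 16/24)*9071 = (5*(1/44) - 16*1/24)*9071 = (5/44 - ⅔)*9071 = -73/132*9071 = -662183/132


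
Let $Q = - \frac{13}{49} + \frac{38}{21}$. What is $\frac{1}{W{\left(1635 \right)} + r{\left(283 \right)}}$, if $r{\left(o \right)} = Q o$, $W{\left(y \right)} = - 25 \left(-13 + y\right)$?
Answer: $- \frac{147}{5896609} \approx -2.493 \cdot 10^{-5}$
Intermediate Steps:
$Q = \frac{227}{147}$ ($Q = \left(-13\right) \frac{1}{49} + 38 \cdot \frac{1}{21} = - \frac{13}{49} + \frac{38}{21} = \frac{227}{147} \approx 1.5442$)
$W{\left(y \right)} = 325 - 25 y$
$r{\left(o \right)} = \frac{227 o}{147}$
$\frac{1}{W{\left(1635 \right)} + r{\left(283 \right)}} = \frac{1}{\left(325 - 40875\right) + \frac{227}{147} \cdot 283} = \frac{1}{\left(325 - 40875\right) + \frac{64241}{147}} = \frac{1}{-40550 + \frac{64241}{147}} = \frac{1}{- \frac{5896609}{147}} = - \frac{147}{5896609}$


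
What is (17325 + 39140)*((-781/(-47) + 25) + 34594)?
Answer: 91917905410/47 ≈ 1.9557e+9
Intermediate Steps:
(17325 + 39140)*((-781/(-47) + 25) + 34594) = 56465*((-781*(-1)/47 + 25) + 34594) = 56465*((-11*(-71/47) + 25) + 34594) = 56465*((781/47 + 25) + 34594) = 56465*(1956/47 + 34594) = 56465*(1627874/47) = 91917905410/47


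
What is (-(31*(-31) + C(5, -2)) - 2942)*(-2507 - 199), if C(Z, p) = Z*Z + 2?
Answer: 5433648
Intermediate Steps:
C(Z, p) = 2 + Z² (C(Z, p) = Z² + 2 = 2 + Z²)
(-(31*(-31) + C(5, -2)) - 2942)*(-2507 - 199) = (-(31*(-31) + (2 + 5²)) - 2942)*(-2507 - 199) = (-(-961 + (2 + 25)) - 2942)*(-2706) = (-(-961 + 27) - 2942)*(-2706) = (-1*(-934) - 2942)*(-2706) = (934 - 2942)*(-2706) = -2008*(-2706) = 5433648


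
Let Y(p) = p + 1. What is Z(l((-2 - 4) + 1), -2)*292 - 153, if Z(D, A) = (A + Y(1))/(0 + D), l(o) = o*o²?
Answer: -153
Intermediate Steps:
l(o) = o³
Y(p) = 1 + p
Z(D, A) = (2 + A)/D (Z(D, A) = (A + (1 + 1))/(0 + D) = (A + 2)/D = (2 + A)/D)
Z(l((-2 - 4) + 1), -2)*292 - 153 = ((2 - 2)/(((-2 - 4) + 1)³))*292 - 153 = (0/(-6 + 1)³)*292 - 153 = (0/(-5)³)*292 - 153 = (0/(-125))*292 - 153 = -1/125*0*292 - 153 = 0*292 - 153 = 0 - 153 = -153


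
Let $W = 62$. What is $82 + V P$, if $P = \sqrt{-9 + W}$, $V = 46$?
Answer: $82 + 46 \sqrt{53} \approx 416.89$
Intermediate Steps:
$P = \sqrt{53}$ ($P = \sqrt{-9 + 62} = \sqrt{53} \approx 7.2801$)
$82 + V P = 82 + 46 \sqrt{53}$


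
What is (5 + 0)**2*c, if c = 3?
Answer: 75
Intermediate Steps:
(5 + 0)**2*c = (5 + 0)**2*3 = 5**2*3 = 25*3 = 75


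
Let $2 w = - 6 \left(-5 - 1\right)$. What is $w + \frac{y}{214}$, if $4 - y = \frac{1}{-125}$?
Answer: $\frac{482001}{26750} \approx 18.019$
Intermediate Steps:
$w = 18$ ($w = \frac{\left(-6\right) \left(-5 - 1\right)}{2} = \frac{\left(-6\right) \left(-6\right)}{2} = \frac{1}{2} \cdot 36 = 18$)
$y = \frac{501}{125}$ ($y = 4 - \frac{1}{-125} = 4 - - \frac{1}{125} = 4 + \frac{1}{125} = \frac{501}{125} \approx 4.008$)
$w + \frac{y}{214} = 18 + \frac{501}{125 \cdot 214} = 18 + \frac{501}{125} \cdot \frac{1}{214} = 18 + \frac{501}{26750} = \frac{482001}{26750}$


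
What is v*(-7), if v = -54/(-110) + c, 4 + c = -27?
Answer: 11746/55 ≈ 213.56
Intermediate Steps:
c = -31 (c = -4 - 27 = -31)
v = -1678/55 (v = -54/(-110) - 31 = -54*(-1/110) - 31 = 27/55 - 31 = -1678/55 ≈ -30.509)
v*(-7) = -1678/55*(-7) = 11746/55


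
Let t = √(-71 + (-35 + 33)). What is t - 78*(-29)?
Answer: 2262 + I*√73 ≈ 2262.0 + 8.544*I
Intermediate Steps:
t = I*√73 (t = √(-71 - 2) = √(-73) = I*√73 ≈ 8.544*I)
t - 78*(-29) = I*√73 - 78*(-29) = I*√73 + 2262 = 2262 + I*√73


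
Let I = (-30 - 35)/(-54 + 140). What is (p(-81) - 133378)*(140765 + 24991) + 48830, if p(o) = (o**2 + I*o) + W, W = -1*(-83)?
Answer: -902859146512/43 ≈ -2.0997e+10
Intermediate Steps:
W = 83
I = -65/86 ≈ -0.75581
p(o) = 83 + o**2 - 65*o/86 (p(o) = (o**2 - 65*o/86) + 83 = 83 + o**2 - 65*o/86)
(p(-81) - 133378)*(140765 + 24991) + 48830 = ((83 + (-81)**2 - 65/86*(-81)) - 133378)*(140765 + 24991) + 48830 = ((83 + 6561 + 5265/86) - 133378)*165756 + 48830 = (576649/86 - 133378)*165756 + 48830 = -10893859/86*165756 + 48830 = -902861246202/43 + 48830 = -902859146512/43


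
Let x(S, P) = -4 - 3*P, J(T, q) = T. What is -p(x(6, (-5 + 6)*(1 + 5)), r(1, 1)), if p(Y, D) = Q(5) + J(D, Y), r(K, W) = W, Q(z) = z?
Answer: -6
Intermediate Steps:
p(Y, D) = 5 + D
-p(x(6, (-5 + 6)*(1 + 5)), r(1, 1)) = -(5 + 1) = -1*6 = -6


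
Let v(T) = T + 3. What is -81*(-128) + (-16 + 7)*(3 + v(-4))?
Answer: 10350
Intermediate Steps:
v(T) = 3 + T
-81*(-128) + (-16 + 7)*(3 + v(-4)) = -81*(-128) + (-16 + 7)*(3 + (3 - 4)) = 10368 - 9*(3 - 1) = 10368 - 9*2 = 10368 - 18 = 10350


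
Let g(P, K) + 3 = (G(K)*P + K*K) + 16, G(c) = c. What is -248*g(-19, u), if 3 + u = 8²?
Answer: -638600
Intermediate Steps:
u = 61 (u = -3 + 8² = -3 + 64 = 61)
g(P, K) = 13 + K² + K*P (g(P, K) = -3 + ((K*P + K*K) + 16) = -3 + ((K*P + K²) + 16) = -3 + ((K² + K*P) + 16) = -3 + (16 + K² + K*P) = 13 + K² + K*P)
-248*g(-19, u) = -248*(13 + 61² + 61*(-19)) = -248*(13 + 3721 - 1159) = -248*2575 = -638600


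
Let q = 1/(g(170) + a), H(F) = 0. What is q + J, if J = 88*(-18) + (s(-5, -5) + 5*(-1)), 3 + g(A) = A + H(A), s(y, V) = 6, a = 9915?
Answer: -15959805/10082 ≈ -1583.0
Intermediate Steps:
g(A) = -3 + A (g(A) = -3 + (A + 0) = -3 + A)
J = -1583 (J = 88*(-18) + (6 + 5*(-1)) = -1584 + (6 - 5) = -1584 + 1 = -1583)
q = 1/10082 (q = 1/((-3 + 170) + 9915) = 1/(167 + 9915) = 1/10082 ≈ 9.9187e-5)
q + J = 1/10082 - 1583 = -15959805/10082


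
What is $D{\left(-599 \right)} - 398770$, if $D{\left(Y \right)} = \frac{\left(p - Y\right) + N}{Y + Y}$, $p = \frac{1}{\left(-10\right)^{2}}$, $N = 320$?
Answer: $- \frac{47772737901}{119800} \approx -3.9877 \cdot 10^{5}$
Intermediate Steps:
$p = \frac{1}{100} \approx 0.01$
$D{\left(Y \right)} = \frac{\frac{32001}{100} - Y}{2 Y}$ ($D{\left(Y \right)} = \frac{\left(\frac{1}{100} - Y\right) + 320}{Y + Y} = \frac{\frac{32001}{100} - Y}{2 Y}$)
$D{\left(-599 \right)} - 398770 = \frac{32001 - -59900}{200 \left(-599\right)} - 398770 = \frac{1}{200} \left(- \frac{1}{599}\right) \left(32001 + 59900\right) - 398770 = \frac{1}{200} \left(- \frac{1}{599}\right) 91901 - 398770 = - \frac{91901}{119800} - 398770 = - \frac{47772737901}{119800}$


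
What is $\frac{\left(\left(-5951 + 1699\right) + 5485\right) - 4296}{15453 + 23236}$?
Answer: $- \frac{3063}{38689} \approx -0.07917$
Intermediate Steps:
$\frac{\left(\left(-5951 + 1699\right) + 5485\right) - 4296}{15453 + 23236} = \frac{\left(-4252 + 5485\right) - 4296}{38689} = \left(1233 - 4296\right) \frac{1}{38689} = \left(-3063\right) \frac{1}{38689} = - \frac{3063}{38689}$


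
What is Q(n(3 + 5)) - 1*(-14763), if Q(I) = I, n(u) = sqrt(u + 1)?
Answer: 14766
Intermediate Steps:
n(u) = sqrt(1 + u)
Q(n(3 + 5)) - 1*(-14763) = sqrt(1 + (3 + 5)) - 1*(-14763) = sqrt(1 + 8) + 14763 = sqrt(9) + 14763 = 3 + 14763 = 14766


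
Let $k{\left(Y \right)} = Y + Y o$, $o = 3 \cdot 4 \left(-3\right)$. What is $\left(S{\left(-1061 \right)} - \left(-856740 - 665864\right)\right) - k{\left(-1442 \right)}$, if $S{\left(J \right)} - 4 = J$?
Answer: $1471077$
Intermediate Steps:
$S{\left(J \right)} = 4 + J$
$o = -36$ ($o = 12 \left(-3\right) = -36$)
$k{\left(Y \right)} = - 35 Y$ ($k{\left(Y \right)} = Y + Y \left(-36\right) = Y - 36 Y = - 35 Y$)
$\left(S{\left(-1061 \right)} - \left(-856740 - 665864\right)\right) - k{\left(-1442 \right)} = \left(\left(4 - 1061\right) - \left(-856740 - 665864\right)\right) - \left(-35\right) \left(-1442\right) = \left(-1057 - -1522604\right) - 50470 = \left(-1057 + 1522604\right) - 50470 = 1521547 - 50470 = 1471077$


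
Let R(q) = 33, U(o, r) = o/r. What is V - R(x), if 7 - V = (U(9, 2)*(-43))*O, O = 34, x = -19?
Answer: 6553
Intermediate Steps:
V = 6586 (V = 7 - (9/2)*(-43)*34 = 7 - (-387)*34/2 = 7 - 1*(-6579) = 7 + 6579 = 6586)
V - R(x) = 6586 - 1*33 = 6586 - 33 = 6553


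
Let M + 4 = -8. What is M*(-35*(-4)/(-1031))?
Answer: 1680/1031 ≈ 1.6295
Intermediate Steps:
M = -12 (M = -4 - 8 = -12)
M*(-35*(-4)/(-1031)) = -12*(-35*(-4))/(-1031) = -1680*(-1)/1031 = -12*(-140/1031) = 1680/1031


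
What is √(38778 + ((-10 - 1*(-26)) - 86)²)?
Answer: √43678 ≈ 208.99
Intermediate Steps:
√(38778 + ((-10 - 1*(-26)) - 86)²) = √(38778 + ((-10 + 26) - 86)²) = √(38778 + (16 - 86)²) = √(38778 + (-70)²) = √(38778 + 4900) = √43678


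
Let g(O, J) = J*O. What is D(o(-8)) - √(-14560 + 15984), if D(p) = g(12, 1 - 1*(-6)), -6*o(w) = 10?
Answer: 84 - 4*√89 ≈ 46.264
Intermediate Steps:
o(w) = -5/3 (o(w) = -⅙*10 = -5/3)
D(p) = 84 (D(p) = (1 - 1*(-6))*12 = (1 + 6)*12 = 7*12 = 84)
D(o(-8)) - √(-14560 + 15984) = 84 - √(-14560 + 15984) = 84 - √1424 = 84 - 4*√89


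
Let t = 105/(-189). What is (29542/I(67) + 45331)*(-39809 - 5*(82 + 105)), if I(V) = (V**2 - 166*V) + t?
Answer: -55128373480048/29851 ≈ -1.8468e+9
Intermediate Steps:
t = -5/9 (t = 105*(-1/189) = -5/9 ≈ -0.55556)
I(V) = -5/9 + V**2 - 166*V (I(V) = (V**2 - 166*V) - 5/9 = -5/9 + V**2 - 166*V)
(29542/I(67) + 45331)*(-39809 - 5*(82 + 105)) = (29542/(-5/9 + 67**2 - 166*67) + 45331)*(-39809 - 5*(82 + 105)) = (29542/(-5/9 + 4489 - 11122) + 45331)*(-39809 - 5*187) = (29542/(-59702/9) + 45331)*(-39809 - 935) = (29542*(-9/59702) + 45331)*(-40744) = (-132939/29851 + 45331)*(-40744) = (1353042742/29851)*(-40744) = -55128373480048/29851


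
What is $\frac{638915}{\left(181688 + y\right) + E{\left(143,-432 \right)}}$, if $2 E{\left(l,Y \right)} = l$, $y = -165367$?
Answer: $\frac{255566}{6557} \approx 38.976$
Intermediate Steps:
$E{\left(l,Y \right)} = \frac{l}{2}$
$\frac{638915}{\left(181688 + y\right) + E{\left(143,-432 \right)}} = \frac{638915}{\left(181688 - 165367\right) + \frac{1}{2} \cdot 143} = \frac{638915}{16321 + \frac{143}{2}} = \frac{638915}{\frac{32785}{2}} = 638915 \cdot \frac{2}{32785} = \frac{255566}{6557}$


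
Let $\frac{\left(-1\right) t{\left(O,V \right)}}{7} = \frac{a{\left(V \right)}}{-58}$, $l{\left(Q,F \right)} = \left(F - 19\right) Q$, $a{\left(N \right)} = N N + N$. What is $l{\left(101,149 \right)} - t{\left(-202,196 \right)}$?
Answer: $\frac{245628}{29} \approx 8469.9$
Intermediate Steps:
$a{\left(N \right)} = N + N^{2}$ ($a{\left(N \right)} = N^{2} + N = N + N^{2}$)
$l{\left(Q,F \right)} = Q \left(-19 + F\right)$ ($l{\left(Q,F \right)} = \left(F - 19\right) Q = \left(-19 + F\right) Q = Q \left(-19 + F\right)$)
$t{\left(O,V \right)} = \frac{7 V \left(1 + V\right)}{58}$ ($t{\left(O,V \right)} = - 7 \frac{V \left(1 + V\right)}{-58} = - 7 V \left(1 + V\right) \left(- \frac{1}{58}\right) = - 7 \left(- \frac{V \left(1 + V\right)}{58}\right) = \frac{7 V \left(1 + V\right)}{58}$)
$l{\left(101,149 \right)} - t{\left(-202,196 \right)} = 101 \left(-19 + 149\right) - \frac{7}{58} \cdot 196 \left(1 + 196\right) = 101 \cdot 130 - \frac{7}{58} \cdot 196 \cdot 197 = 13130 - \frac{135142}{29} = \frac{245628}{29}$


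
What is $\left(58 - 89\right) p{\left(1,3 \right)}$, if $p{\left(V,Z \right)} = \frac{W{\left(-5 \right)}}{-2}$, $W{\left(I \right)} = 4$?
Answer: $62$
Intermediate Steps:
$p{\left(V,Z \right)} = -2$ ($p{\left(V,Z \right)} = \frac{4}{-2} = 4 \left(- \frac{1}{2}\right) = -2$)
$\left(58 - 89\right) p{\left(1,3 \right)} = \left(58 - 89\right) \left(-2\right) = \left(-31\right) \left(-2\right) = 62$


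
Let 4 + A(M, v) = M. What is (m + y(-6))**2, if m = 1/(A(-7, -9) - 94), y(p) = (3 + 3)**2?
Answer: 14280841/11025 ≈ 1295.3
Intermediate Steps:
y(p) = 36 (y(p) = 6**2 = 36)
A(M, v) = -4 + M
m = -1/105 (m = 1/((-4 - 7) - 94) = 1/(-11 - 94) = 1/(-105) = -1/105 ≈ -0.0095238)
(m + y(-6))**2 = (-1/105 + 36)**2 = (3779/105)**2 = 14280841/11025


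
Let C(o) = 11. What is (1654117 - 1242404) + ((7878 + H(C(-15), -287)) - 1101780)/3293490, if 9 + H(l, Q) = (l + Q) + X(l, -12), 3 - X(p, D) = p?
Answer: 271194310835/658698 ≈ 4.1171e+5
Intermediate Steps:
X(p, D) = 3 - p
H(l, Q) = -6 + Q (H(l, Q) = -9 + ((l + Q) + (3 - l)) = -9 + ((Q + l) + (3 - l)) = -9 + (3 + Q) = -6 + Q)
(1654117 - 1242404) + ((7878 + H(C(-15), -287)) - 1101780)/3293490 = (1654117 - 1242404) + ((7878 + (-6 - 287)) - 1101780)/3293490 = 411713 + ((7878 - 293) - 1101780)*(1/3293490) = 411713 + (7585 - 1101780)*(1/3293490) = 411713 - 1094195*1/3293490 = 411713 - 218839/658698 = 271194310835/658698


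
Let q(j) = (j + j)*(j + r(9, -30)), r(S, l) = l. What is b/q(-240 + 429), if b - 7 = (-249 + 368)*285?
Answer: 2423/4293 ≈ 0.56441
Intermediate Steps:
q(j) = 2*j*(-30 + j) (q(j) = (j + j)*(j - 30) = (2*j)*(-30 + j) = 2*j*(-30 + j))
b = 33922 (b = 7 + (-249 + 368)*285 = 7 + 119*285 = 7 + 33915 = 33922)
b/q(-240 + 429) = 33922/((2*(-240 + 429)*(-30 + (-240 + 429)))) = 33922/((2*189*(-30 + 189))) = 33922/((2*189*159)) = 33922/60102 = 33922*(1/60102) = 2423/4293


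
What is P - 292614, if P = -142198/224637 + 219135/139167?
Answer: -20743052656097/70889019 ≈ -2.9261e+5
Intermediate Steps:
P = 66749569/70889019 (P = -142198*1/224637 + 219135*(1/139167) = -20314/32091 + 10435/6627 = 66749569/70889019 ≈ 0.94161)
P - 292614 = 66749569/70889019 - 292614 = -20743052656097/70889019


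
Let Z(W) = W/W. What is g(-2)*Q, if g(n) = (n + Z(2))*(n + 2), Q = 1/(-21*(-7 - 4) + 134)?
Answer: 0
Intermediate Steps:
Z(W) = 1
Q = 1/365 (Q = 1/(-21*(-11) + 134) = 1/(231 + 134) = 1/365 ≈ 0.0027397)
g(n) = (1 + n)*(2 + n) (g(n) = (n + 1)*(n + 2) = (1 + n)*(2 + n))
g(-2)*Q = (2 + (-2)² + 3*(-2))*(1/365) = (2 + 4 - 6)*(1/365) = 0*(1/365) = 0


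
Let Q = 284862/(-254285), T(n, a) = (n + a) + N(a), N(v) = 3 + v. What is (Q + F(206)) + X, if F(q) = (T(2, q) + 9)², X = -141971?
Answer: 10045244063/254285 ≈ 39504.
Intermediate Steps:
T(n, a) = 3 + n + 2*a (T(n, a) = (n + a) + (3 + a) = (a + n) + (3 + a) = 3 + n + 2*a)
Q = -284862/254285 (Q = 284862*(-1/254285) = -284862/254285 ≈ -1.1202)
F(q) = (14 + 2*q)² (F(q) = ((3 + 2 + 2*q) + 9)² = ((5 + 2*q) + 9)² = (14 + 2*q)²)
(Q + F(206)) + X = (-284862/254285 + 4*(7 + 206)²) - 141971 = (-284862/254285 + 4*213²) - 141971 = (-284862/254285 + 4*45369) - 141971 = (-284862/254285 + 181476) - 141971 = 46146339798/254285 - 141971 = 10045244063/254285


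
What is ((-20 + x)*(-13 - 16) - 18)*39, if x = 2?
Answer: 19656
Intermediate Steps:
((-20 + x)*(-13 - 16) - 18)*39 = ((-20 + 2)*(-13 - 16) - 18)*39 = (-18*(-29) - 18)*39 = (522 - 18)*39 = 504*39 = 19656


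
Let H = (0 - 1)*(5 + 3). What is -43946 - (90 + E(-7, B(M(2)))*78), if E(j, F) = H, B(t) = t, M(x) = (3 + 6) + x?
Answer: -43412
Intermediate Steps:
M(x) = 9 + x
H = -8 (H = -1*8 = -8)
E(j, F) = -8
-43946 - (90 + E(-7, B(M(2)))*78) = -43946 - (90 - 8*78) = -43946 - (90 - 624) = -43946 - 1*(-534) = -43946 + 534 = -43412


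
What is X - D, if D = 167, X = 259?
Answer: 92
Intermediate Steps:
X - D = 259 - 1*167 = 259 - 167 = 92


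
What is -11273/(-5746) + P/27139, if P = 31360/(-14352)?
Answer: 3015550289/1537129698 ≈ 1.9618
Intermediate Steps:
P = -1960/897 (P = 31360*(-1/14352) = -1960/897 ≈ -2.1851)
-11273/(-5746) + P/27139 = -11273/(-5746) - 1960/897/27139 = -11273*(-1/5746) - 1960/897*1/27139 = 11273/5746 - 280/3477669 = 3015550289/1537129698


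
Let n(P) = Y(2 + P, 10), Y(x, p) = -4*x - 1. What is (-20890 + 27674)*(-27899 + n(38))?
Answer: -190359040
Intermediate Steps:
Y(x, p) = -1 - 4*x
n(P) = -9 - 4*P (n(P) = -1 - 4*(2 + P) = -1 + (-8 - 4*P) = -9 - 4*P)
(-20890 + 27674)*(-27899 + n(38)) = (-20890 + 27674)*(-27899 + (-9 - 4*38)) = 6784*(-27899 + (-9 - 152)) = 6784*(-27899 - 161) = 6784*(-28060) = -190359040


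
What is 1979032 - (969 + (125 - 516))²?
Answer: 1644948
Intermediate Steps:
1979032 - (969 + (125 - 516))² = 1979032 - (969 - 391)² = 1979032 - 1*578² = 1979032 - 1*334084 = 1979032 - 334084 = 1644948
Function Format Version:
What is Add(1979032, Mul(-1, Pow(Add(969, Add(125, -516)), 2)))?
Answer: 1644948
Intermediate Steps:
Add(1979032, Mul(-1, Pow(Add(969, Add(125, -516)), 2))) = Add(1979032, Mul(-1, Pow(Add(969, -391), 2))) = Add(1979032, Mul(-1, Pow(578, 2))) = Add(1979032, Mul(-1, 334084)) = Add(1979032, -334084) = 1644948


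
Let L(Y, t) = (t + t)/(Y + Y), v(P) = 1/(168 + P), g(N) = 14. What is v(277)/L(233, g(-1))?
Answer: 233/6230 ≈ 0.037400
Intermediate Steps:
L(Y, t) = t/Y (L(Y, t) = (2*t)/((2*Y)) = (2*t)*(1/(2*Y)) = t/Y)
v(277)/L(233, g(-1)) = 1/((168 + 277)*((14/233))) = 1/(445*((14*(1/233)))) = 1/(445*(14/233)) = (1/445)*(233/14) = 233/6230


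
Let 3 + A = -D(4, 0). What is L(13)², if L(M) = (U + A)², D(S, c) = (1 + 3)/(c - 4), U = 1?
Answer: 1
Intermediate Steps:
D(S, c) = 4/(-4 + c)
A = -2 (A = -3 - 4/(-4 + 0) = -3 - 4/(-4) = -3 - 4*(-1)/4 = -3 - 1*(-1) = -3 + 1 = -2)
L(M) = 1 (L(M) = (1 - 2)² = (-1)² = 1)
L(13)² = 1² = 1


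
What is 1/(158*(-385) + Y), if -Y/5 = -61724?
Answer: 1/247790 ≈ 4.0357e-6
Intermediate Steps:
Y = 308620 (Y = -5*(-61724) = 308620)
1/(158*(-385) + Y) = 1/(158*(-385) + 308620) = 1/(-60830 + 308620) = 1/247790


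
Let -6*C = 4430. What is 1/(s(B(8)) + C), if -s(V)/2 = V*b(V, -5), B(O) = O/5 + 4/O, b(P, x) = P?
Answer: -150/112073 ≈ -0.0013384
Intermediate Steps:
B(O) = 4/O + O/5 (B(O) = O*(1/5) + 4/O = O/5 + 4/O = 4/O + O/5)
s(V) = -2*V**2 (s(V) = -2*V*V = -2*V**2)
C = -2215/3 (C = -1/6*4430 = -2215/3 ≈ -738.33)
1/(s(B(8)) + C) = 1/(-2*(4/8 + (1/5)*8)**2 - 2215/3) = 1/(-2*(4*(1/8) + 8/5)**2 - 2215/3) = 1/(-2*(1/2 + 8/5)**2 - 2215/3) = 1/(-2*(21/10)**2 - 2215/3) = 1/(-2*441/100 - 2215/3) = 1/(-441/50 - 2215/3) = 1/(-112073/150) = -150/112073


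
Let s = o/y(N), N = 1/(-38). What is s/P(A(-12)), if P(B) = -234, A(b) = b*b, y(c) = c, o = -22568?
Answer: -32984/9 ≈ -3664.9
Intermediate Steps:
N = -1/38 ≈ -0.026316
A(b) = b²
s = 857584 (s = -22568/(-1/38) = -22568*(-38) = 857584)
s/P(A(-12)) = 857584/(-234) = 857584*(-1/234) = -32984/9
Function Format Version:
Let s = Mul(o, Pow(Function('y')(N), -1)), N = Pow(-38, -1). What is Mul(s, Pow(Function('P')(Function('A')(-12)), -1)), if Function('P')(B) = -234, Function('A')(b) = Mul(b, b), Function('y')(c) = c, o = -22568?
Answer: Rational(-32984, 9) ≈ -3664.9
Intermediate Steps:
N = Rational(-1, 38) ≈ -0.026316
Function('A')(b) = Pow(b, 2)
s = 857584 (s = Mul(-22568, Pow(Rational(-1, 38), -1)) = Mul(-22568, -38) = 857584)
Mul(s, Pow(Function('P')(Function('A')(-12)), -1)) = Mul(857584, Pow(-234, -1)) = Mul(857584, Rational(-1, 234)) = Rational(-32984, 9)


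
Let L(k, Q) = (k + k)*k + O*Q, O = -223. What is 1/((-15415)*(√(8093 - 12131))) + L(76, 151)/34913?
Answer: -22121/34913 + I*√4038/62245770 ≈ -0.6336 + 1.0209e-6*I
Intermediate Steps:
L(k, Q) = -223*Q + 2*k² (L(k, Q) = (k + k)*k - 223*Q = (2*k)*k - 223*Q = 2*k² - 223*Q = -223*Q + 2*k²)
1/((-15415)*(√(8093 - 12131))) + L(76, 151)/34913 = 1/((-15415)*(√(8093 - 12131))) + (-223*151 + 2*76²)/34913 = -(-I*√4038/4038)/15415 + (-33673 + 2*5776)*(1/34913) = -(-I*√4038/4038)/15415 + (-33673 + 11552)*(1/34913) = -(-1)*I*√4038/62245770 - 22121*1/34913 = I*√4038/62245770 - 22121/34913 = -22121/34913 + I*√4038/62245770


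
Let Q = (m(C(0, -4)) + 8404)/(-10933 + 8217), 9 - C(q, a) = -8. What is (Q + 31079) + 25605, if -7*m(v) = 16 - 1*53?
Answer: 1077617343/19012 ≈ 56681.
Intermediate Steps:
C(q, a) = 17 (C(q, a) = 9 - 1*(-8) = 9 + 8 = 17)
m(v) = 37/7 (m(v) = -(16 - 1*53)/7 = -(16 - 53)/7 = -1/7*(-37) = 37/7)
Q = -58865/19012 (Q = (37/7 + 8404)/(-10933 + 8217) = (58865/7)/(-2716) = (58865/7)*(-1/2716) = -58865/19012 ≈ -3.0962)
(Q + 31079) + 25605 = (-58865/19012 + 31079) + 25605 = 590815083/19012 + 25605 = 1077617343/19012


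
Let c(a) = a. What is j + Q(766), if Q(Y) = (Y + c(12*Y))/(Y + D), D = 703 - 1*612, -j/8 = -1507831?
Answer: 10337699294/857 ≈ 1.2063e+7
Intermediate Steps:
j = 12062648 (j = -8*(-1507831) = 12062648)
D = 91 (D = 703 - 612 = 91)
Q(Y) = 13*Y/(91 + Y) (Q(Y) = (Y + 12*Y)/(Y + 91) = (13*Y)/(91 + Y) = 13*Y/(91 + Y))
j + Q(766) = 12062648 + 13*766/(91 + 766) = 12062648 + 13*766/857 = 12062648 + 13*766*(1/857) = 12062648 + 9958/857 = 10337699294/857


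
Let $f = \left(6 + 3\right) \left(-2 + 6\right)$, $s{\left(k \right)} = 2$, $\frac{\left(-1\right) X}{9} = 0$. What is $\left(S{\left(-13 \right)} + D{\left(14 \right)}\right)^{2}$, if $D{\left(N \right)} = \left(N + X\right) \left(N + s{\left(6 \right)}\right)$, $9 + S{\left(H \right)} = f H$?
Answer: $64009$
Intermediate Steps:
$X = 0$ ($X = \left(-9\right) 0 = 0$)
$f = 36$ ($f = 9 \cdot 4 = 36$)
$S{\left(H \right)} = -9 + 36 H$
$D{\left(N \right)} = N \left(2 + N\right)$ ($D{\left(N \right)} = \left(N + 0\right) \left(N + 2\right) = N \left(2 + N\right)$)
$\left(S{\left(-13 \right)} + D{\left(14 \right)}\right)^{2} = \left(\left(-9 + 36 \left(-13\right)\right) + 14 \left(2 + 14\right)\right)^{2} = \left(\left(-9 - 468\right) + 14 \cdot 16\right)^{2} = \left(-477 + 224\right)^{2} = \left(-253\right)^{2} = 64009$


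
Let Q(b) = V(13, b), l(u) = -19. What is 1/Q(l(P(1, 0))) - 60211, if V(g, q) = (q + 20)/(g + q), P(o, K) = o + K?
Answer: -60217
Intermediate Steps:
P(o, K) = K + o
V(g, q) = (20 + q)/(g + q)
Q(b) = (20 + b)/(13 + b)
1/Q(l(P(1, 0))) - 60211 = 1/((20 - 19)/(13 - 19)) - 60211 = 1/(1/(-6)) - 60211 = 1/(-⅙*1) - 60211 = 1/(-⅙) - 60211 = -6 - 60211 = -60217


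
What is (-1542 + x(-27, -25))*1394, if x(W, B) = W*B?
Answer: -1208598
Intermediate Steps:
x(W, B) = B*W
(-1542 + x(-27, -25))*1394 = (-1542 - 25*(-27))*1394 = (-1542 + 675)*1394 = -867*1394 = -1208598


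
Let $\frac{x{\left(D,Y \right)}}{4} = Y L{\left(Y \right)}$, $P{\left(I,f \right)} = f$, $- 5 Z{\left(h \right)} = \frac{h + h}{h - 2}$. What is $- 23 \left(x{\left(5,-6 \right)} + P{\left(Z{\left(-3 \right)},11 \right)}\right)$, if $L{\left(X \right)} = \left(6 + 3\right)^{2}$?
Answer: $44459$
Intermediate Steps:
$L{\left(X \right)} = 81$ ($L{\left(X \right)} = 9^{2} = 81$)
$Z{\left(h \right)} = - \frac{2 h}{5 \left(-2 + h\right)}$ ($Z{\left(h \right)} = - \frac{\left(h + h\right) \frac{1}{h - 2}}{5} = - \frac{2 h \frac{1}{-2 + h}}{5} = - \frac{2 h}{5 \left(-2 + h\right)}$)
$x{\left(D,Y \right)} = 324 Y$ ($x{\left(D,Y \right)} = 4 Y 81 = 4 \cdot 81 Y = 324 Y$)
$- 23 \left(x{\left(5,-6 \right)} + P{\left(Z{\left(-3 \right)},11 \right)}\right) = - 23 \left(324 \left(-6\right) + 11\right) = - 23 \left(-1944 + 11\right) = \left(-23\right) \left(-1933\right) = 44459$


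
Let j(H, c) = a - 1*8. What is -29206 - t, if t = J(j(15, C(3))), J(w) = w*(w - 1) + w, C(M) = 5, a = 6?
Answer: -29210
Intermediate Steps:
j(H, c) = -2 (j(H, c) = 6 - 1*8 = 6 - 8 = -2)
J(w) = w + w*(-1 + w) (J(w) = w*(-1 + w) + w = w + w*(-1 + w))
t = 4 (t = (-2)**2 = 4)
-29206 - t = -29206 - 1*4 = -29206 - 4 = -29210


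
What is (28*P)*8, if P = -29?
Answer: -6496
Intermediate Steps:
(28*P)*8 = (28*(-29))*8 = -812*8 = -6496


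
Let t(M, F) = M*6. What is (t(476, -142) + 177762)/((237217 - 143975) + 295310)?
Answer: 90309/194276 ≈ 0.46485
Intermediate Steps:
t(M, F) = 6*M
(t(476, -142) + 177762)/((237217 - 143975) + 295310) = (6*476 + 177762)/((237217 - 143975) + 295310) = (2856 + 177762)/(93242 + 295310) = 180618/388552 = 180618*(1/388552) = 90309/194276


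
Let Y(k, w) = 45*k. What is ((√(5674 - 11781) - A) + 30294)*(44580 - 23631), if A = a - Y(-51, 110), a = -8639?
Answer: 767529462 + 20949*I*√6107 ≈ 7.6753e+8 + 1.6371e+6*I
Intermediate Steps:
A = -6344 (A = -8639 - 45*(-51) = -8639 - 1*(-2295) = -8639 + 2295 = -6344)
((√(5674 - 11781) - A) + 30294)*(44580 - 23631) = ((√(5674 - 11781) - 1*(-6344)) + 30294)*(44580 - 23631) = ((√(-6107) + 6344) + 30294)*20949 = ((I*√6107 + 6344) + 30294)*20949 = ((6344 + I*√6107) + 30294)*20949 = (36638 + I*√6107)*20949 = 767529462 + 20949*I*√6107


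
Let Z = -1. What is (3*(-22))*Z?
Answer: 66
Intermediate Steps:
(3*(-22))*Z = (3*(-22))*(-1) = -66*(-1) = 66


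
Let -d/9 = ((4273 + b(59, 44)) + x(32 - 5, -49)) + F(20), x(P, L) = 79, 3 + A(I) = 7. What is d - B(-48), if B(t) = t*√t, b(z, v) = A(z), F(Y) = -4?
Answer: -39168 + 192*I*√3 ≈ -39168.0 + 332.55*I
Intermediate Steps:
A(I) = 4 (A(I) = -3 + 7 = 4)
b(z, v) = 4
B(t) = t^(3/2)
d = -39168 (d = -9*(((4273 + 4) + 79) - 4) = -9*((4277 + 79) - 4) = -9*(4356 - 4) = -9*4352 = -39168)
d - B(-48) = -39168 - (-48)^(3/2) = -39168 - (-192)*I*√3 = -39168 + 192*I*√3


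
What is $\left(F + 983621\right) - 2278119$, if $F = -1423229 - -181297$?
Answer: $-2536430$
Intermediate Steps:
$F = -1241932$ ($F = -1423229 + 181297 = -1241932$)
$\left(F + 983621\right) - 2278119 = \left(-1241932 + 983621\right) - 2278119 = -258311 - 2278119 = -2536430$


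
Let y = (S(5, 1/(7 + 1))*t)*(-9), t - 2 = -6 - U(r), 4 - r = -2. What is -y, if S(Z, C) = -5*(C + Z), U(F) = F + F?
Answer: 3690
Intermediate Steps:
r = 6 (r = 4 - 1*(-2) = 4 + 2 = 6)
U(F) = 2*F
S(Z, C) = -5*C - 5*Z
t = -16 (t = 2 + (-6 - 2*6) = 2 + (-6 - 1*12) = 2 + (-6 - 12) = 2 - 18 = -16)
y = -3690 (y = ((-5/(7 + 1) - 5*5)*(-16))*(-9) = ((-5/8 - 25)*(-16))*(-9) = -205/8*(-16)*(-9) = 410*(-9) = -3690)
-y = -1*(-3690) = 3690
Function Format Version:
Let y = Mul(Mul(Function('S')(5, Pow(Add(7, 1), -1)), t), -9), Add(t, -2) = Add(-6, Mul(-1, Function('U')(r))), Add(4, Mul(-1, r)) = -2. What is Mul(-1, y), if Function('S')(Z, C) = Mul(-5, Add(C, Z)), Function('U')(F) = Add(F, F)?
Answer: 3690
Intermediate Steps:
r = 6 (r = Add(4, Mul(-1, -2)) = Add(4, 2) = 6)
Function('U')(F) = Mul(2, F)
Function('S')(Z, C) = Add(Mul(-5, C), Mul(-5, Z))
t = -16 (t = Add(2, Add(-6, Mul(-1, Mul(2, 6)))) = Add(2, Add(-6, Mul(-1, 12))) = Add(2, Add(-6, -12)) = Add(2, -18) = -16)
y = -3690 (y = Mul(Mul(Add(Mul(-5, Pow(Add(7, 1), -1)), Mul(-5, 5)), -16), -9) = Mul(Mul(Add(Mul(-5, Pow(8, -1)), -25), -16), -9) = Mul(Mul(Add(Mul(-5, Rational(1, 8)), -25), -16), -9) = Mul(Mul(Add(Rational(-5, 8), -25), -16), -9) = Mul(Mul(Rational(-205, 8), -16), -9) = Mul(410, -9) = -3690)
Mul(-1, y) = Mul(-1, -3690) = 3690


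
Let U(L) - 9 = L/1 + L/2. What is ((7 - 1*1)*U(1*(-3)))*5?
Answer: 135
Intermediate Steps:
U(L) = 9 + 3*L/2 (U(L) = 9 + (L/1 + L/2) = 9 + (L*1 + L*(1/2)) = 9 + (L + L/2) = 9 + 3*L/2)
((7 - 1*1)*U(1*(-3)))*5 = ((7 - 1*1)*(9 + 3*(1*(-3))/2))*5 = ((7 - 1)*(9 + (3/2)*(-3)))*5 = (6*(9 - 9/2))*5 = (6*(9/2))*5 = 27*5 = 135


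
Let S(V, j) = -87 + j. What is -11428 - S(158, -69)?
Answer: -11272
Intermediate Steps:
-11428 - S(158, -69) = -11428 - (-87 - 69) = -11428 - 1*(-156) = -11428 + 156 = -11272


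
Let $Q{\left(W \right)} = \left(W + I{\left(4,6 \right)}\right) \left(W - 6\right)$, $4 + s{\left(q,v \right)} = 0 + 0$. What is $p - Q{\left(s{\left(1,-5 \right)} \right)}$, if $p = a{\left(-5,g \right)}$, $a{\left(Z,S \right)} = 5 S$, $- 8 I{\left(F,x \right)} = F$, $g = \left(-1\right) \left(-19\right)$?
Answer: $50$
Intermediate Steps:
$s{\left(q,v \right)} = -4$ ($s{\left(q,v \right)} = -4 + \left(0 + 0\right) = -4 + 0 = -4$)
$g = 19$
$I{\left(F,x \right)} = - \frac{F}{8}$
$p = 95$ ($p = 5 \cdot 19 = 95$)
$Q{\left(W \right)} = \left(-6 + W\right) \left(- \frac{1}{2} + W\right)$ ($Q{\left(W \right)} = \left(W - \frac{1}{2}\right) \left(W - 6\right) = \left(W - \frac{1}{2}\right) \left(-6 + W\right) = \left(- \frac{1}{2} + W\right) \left(-6 + W\right) = \left(-6 + W\right) \left(- \frac{1}{2} + W\right)$)
$p - Q{\left(s{\left(1,-5 \right)} \right)} = 95 - \left(3 + \left(-4\right)^{2} - -26\right) = 95 - \left(3 + 16 + 26\right) = 95 - 45 = 50$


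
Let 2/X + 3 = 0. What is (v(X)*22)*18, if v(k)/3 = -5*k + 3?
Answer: 7524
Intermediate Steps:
X = -⅔ (X = 2/(-3 + 0) = 2/(-3) = 2*(-⅓) = -⅔ ≈ -0.66667)
v(k) = 9 - 15*k (v(k) = 3*(-5*k + 3) = 3*(3 - 5*k) = 9 - 15*k)
(v(X)*22)*18 = ((9 - 15*(-⅔))*22)*18 = ((9 + 10)*22)*18 = (19*22)*18 = 418*18 = 7524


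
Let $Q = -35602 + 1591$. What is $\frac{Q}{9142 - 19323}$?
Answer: $\frac{34011}{10181} \approx 3.3406$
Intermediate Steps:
$Q = -34011$
$\frac{Q}{9142 - 19323} = - \frac{34011}{9142 - 19323} = - \frac{34011}{-10181} = \left(-34011\right) \left(- \frac{1}{10181}\right) = \frac{34011}{10181}$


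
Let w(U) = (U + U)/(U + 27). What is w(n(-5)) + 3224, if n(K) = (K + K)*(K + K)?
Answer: 409648/127 ≈ 3225.6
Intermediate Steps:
n(K) = 4*K² (n(K) = (2*K)*(2*K) = 4*K²)
w(U) = 2*U/(27 + U) (w(U) = (2*U)/(27 + U) = 2*U/(27 + U))
w(n(-5)) + 3224 = 2*(4*(-5)²)/(27 + 4*(-5)²) + 3224 = 2*(4*25)/(27 + 4*25) + 3224 = 2*100/(27 + 100) + 3224 = 2*100/127 + 3224 = 2*100*(1/127) + 3224 = 200/127 + 3224 = 409648/127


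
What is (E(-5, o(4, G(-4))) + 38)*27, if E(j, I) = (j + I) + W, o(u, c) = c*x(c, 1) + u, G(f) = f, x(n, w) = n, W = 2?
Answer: 1485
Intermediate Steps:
o(u, c) = u + c² (o(u, c) = c*c + u = c² + u = u + c²)
E(j, I) = 2 + I + j (E(j, I) = (j + I) + 2 = (I + j) + 2 = 2 + I + j)
(E(-5, o(4, G(-4))) + 38)*27 = ((2 + (4 + (-4)²) - 5) + 38)*27 = ((2 + (4 + 16) - 5) + 38)*27 = ((2 + 20 - 5) + 38)*27 = (17 + 38)*27 = 55*27 = 1485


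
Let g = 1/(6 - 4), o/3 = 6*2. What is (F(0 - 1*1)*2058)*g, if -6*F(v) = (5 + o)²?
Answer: -576583/2 ≈ -2.8829e+5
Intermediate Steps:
o = 36 (o = 3*(6*2) = 3*12 = 36)
F(v) = -1681/6 (F(v) = -(5 + 36)²/6 = -⅙*41² = -⅙*1681 = -1681/6)
g = ½ (g = 1/2 = ½ ≈ 0.50000)
(F(0 - 1*1)*2058)*g = -1681/6*2058*(½) = -576583*½ = -576583/2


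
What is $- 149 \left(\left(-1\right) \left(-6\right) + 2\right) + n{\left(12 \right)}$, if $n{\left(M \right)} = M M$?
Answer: $-1048$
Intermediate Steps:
$n{\left(M \right)} = M^{2}$
$- 149 \left(\left(-1\right) \left(-6\right) + 2\right) + n{\left(12 \right)} = - 149 \left(\left(-1\right) \left(-6\right) + 2\right) + 12^{2} = - 149 \left(6 + 2\right) + 144 = \left(-149\right) 8 + 144 = -1192 + 144 = -1048$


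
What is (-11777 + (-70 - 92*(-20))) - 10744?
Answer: -20751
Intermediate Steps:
(-11777 + (-70 - 92*(-20))) - 10744 = (-11777 + (-70 + 1840)) - 10744 = (-11777 + 1770) - 10744 = -10007 - 10744 = -20751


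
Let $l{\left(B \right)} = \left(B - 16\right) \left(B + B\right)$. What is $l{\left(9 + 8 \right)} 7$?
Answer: $238$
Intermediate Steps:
$l{\left(B \right)} = 2 B \left(-16 + B\right)$ ($l{\left(B \right)} = \left(-16 + B\right) 2 B = 2 B \left(-16 + B\right)$)
$l{\left(9 + 8 \right)} 7 = 2 \left(9 + 8\right) \left(-16 + \left(9 + 8\right)\right) 7 = 2 \cdot 17 \left(-16 + 17\right) 7 = 2 \cdot 17 \cdot 1 \cdot 7 = 34 \cdot 7 = 238$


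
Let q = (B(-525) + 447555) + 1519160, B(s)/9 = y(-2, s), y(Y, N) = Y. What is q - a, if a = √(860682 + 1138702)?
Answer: 1966697 - 2*√499846 ≈ 1.9653e+6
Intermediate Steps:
B(s) = -18 (B(s) = 9*(-2) = -18)
a = 2*√499846 (a = √1999384 = 2*√499846 ≈ 1414.0)
q = 1966697 (q = (-18 + 447555) + 1519160 = 447537 + 1519160 = 1966697)
q - a = 1966697 - 2*√499846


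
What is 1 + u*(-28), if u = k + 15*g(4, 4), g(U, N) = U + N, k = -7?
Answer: -3163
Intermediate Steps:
g(U, N) = N + U
u = 113 (u = -7 + 15*(4 + 4) = -7 + 15*8 = -7 + 120 = 113)
1 + u*(-28) = 1 + 113*(-28) = 1 - 3164 = -3163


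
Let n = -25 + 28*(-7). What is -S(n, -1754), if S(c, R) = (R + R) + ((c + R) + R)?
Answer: 7237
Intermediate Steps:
n = -221 (n = -25 - 196 = -221)
S(c, R) = c + 4*R (S(c, R) = 2*R + ((R + c) + R) = 2*R + (c + 2*R) = c + 4*R)
-S(n, -1754) = -(-221 + 4*(-1754)) = -(-221 - 7016) = -1*(-7237) = 7237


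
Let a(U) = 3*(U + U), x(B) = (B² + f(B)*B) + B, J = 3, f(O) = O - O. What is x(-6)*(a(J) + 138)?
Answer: 4680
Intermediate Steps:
f(O) = 0
x(B) = B + B² (x(B) = (B² + 0*B) + B = (B² + 0) + B = B² + B = B + B²)
a(U) = 6*U (a(U) = 3*(2*U) = 6*U)
x(-6)*(a(J) + 138) = (-6*(1 - 6))*(6*3 + 138) = (-6*(-5))*(18 + 138) = 30*156 = 4680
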